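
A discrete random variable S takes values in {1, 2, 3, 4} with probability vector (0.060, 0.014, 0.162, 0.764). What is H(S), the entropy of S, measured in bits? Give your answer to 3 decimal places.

1.052 bits

H(S) = −Σ p·log₂ p.
  −(0.060)·log₂(0.060) = 0.2435
  −(0.014)·log₂(0.014) = 0.0862
  −(0.162)·log₂(0.162) = 0.4254
  −(0.764)·log₂(0.764) = 0.2967
Sum: 0.2435 + 0.0862 + 0.4254 + 0.2967 = 1.052 bits.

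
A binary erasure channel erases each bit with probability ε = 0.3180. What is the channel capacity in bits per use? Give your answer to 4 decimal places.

Binary erasure channel: capacity C = 1 − ε.
C = 1 − 0.3180 = 0.6820 bits per channel use.

0.6820 bits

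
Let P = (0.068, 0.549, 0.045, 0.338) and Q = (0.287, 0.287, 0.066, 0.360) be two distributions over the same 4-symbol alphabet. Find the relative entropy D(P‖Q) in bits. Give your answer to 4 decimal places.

0.3169 bits

D(P‖Q) = Σ p·log₂(p/q).
  0.068·log₂(0.068/0.287) = -0.14127
  0.549·log₂(0.549/0.287) = 0.51373
  0.045·log₂(0.045/0.066) = -0.02486
  0.338·log₂(0.338/0.360) = -0.03075
D(P‖Q) = 0.3169 bits.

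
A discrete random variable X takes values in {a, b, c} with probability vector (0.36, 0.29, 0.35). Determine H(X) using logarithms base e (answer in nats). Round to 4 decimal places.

H(X) = −Σ p·ln p.
  −(0.36)·ln(0.36) = 0.36779
  −(0.29)·ln(0.29) = 0.35898
  −(0.35)·ln(0.35) = 0.36744
Sum: 0.36779 + 0.35898 + 0.36744 = 1.0942 nats.

1.0942 nats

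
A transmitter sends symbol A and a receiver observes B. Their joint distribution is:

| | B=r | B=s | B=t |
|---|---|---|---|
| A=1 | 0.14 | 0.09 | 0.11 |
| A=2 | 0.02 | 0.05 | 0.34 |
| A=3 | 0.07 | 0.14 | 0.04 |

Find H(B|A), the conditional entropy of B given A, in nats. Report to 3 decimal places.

Marginals: p(A) = (0.3400, 0.4100, 0.2500), p(B) = (0.2300, 0.2800, 0.4900).
H(B|A) = Σ p(A) · H(B|A=·).
  A=1: p=0.3400, H(B|A=1) = 1.0823
  A=2: p=0.4100, H(B|A=2) = 0.5592
  A=3: p=0.2500, H(B|A=3) = 0.9743
Weighted sum = 0.841 nats.

0.841 nats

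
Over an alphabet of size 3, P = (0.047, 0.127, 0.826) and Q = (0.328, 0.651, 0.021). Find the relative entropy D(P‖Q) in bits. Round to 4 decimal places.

D(P‖Q) = Σ p·log₂(p/q).
  0.047·log₂(0.047/0.328) = -0.13174
  0.127·log₂(0.127/0.651) = -0.29944
  0.826·log₂(0.826/0.021) = 4.37588
D(P‖Q) = 3.9447 bits.

3.9447 bits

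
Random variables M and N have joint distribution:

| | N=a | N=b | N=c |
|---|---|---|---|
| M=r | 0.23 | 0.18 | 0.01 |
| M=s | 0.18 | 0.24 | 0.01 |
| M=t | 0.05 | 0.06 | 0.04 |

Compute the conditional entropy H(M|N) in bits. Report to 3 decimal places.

Chain rule: H(M|N) = H(M,N) − H(N).
Marginals: p(M) = (0.4200, 0.4300, 0.1500), p(N) = (0.4600, 0.4800, 0.0600).
H(M,N) = 2.6507 bits; H(N) = 1.2671 bits.
H(M|N) = 2.6507 − 1.2671 = 1.384 bits.

1.384 bits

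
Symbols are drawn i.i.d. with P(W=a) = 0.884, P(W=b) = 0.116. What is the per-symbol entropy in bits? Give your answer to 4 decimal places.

H(W) = −Σ p·log₂ p.
  −(0.884)·log₂(0.884) = 0.15725
  −(0.116)·log₂(0.116) = 0.36051
Sum: 0.15725 + 0.36051 = 0.5178 bits.

0.5178 bits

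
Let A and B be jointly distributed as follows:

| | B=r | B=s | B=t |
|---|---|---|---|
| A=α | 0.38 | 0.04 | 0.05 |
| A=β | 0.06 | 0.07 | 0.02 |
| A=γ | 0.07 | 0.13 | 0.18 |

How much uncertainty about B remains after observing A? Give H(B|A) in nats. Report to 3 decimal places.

0.832 nats

Chain rule: H(B|A) = H(A,B) − H(A).
Marginals: p(A) = (0.4700, 0.1500, 0.3800), p(B) = (0.5100, 0.2400, 0.2500).
H(A,B) = 1.8395 nats; H(A) = 1.0071 nats.
H(B|A) = 1.8395 − 1.0071 = 0.832 nats.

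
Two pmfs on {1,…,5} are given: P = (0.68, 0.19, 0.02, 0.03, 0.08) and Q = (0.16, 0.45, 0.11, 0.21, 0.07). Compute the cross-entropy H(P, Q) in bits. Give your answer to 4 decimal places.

2.4549 bits

H(P,Q) = −Σ p·log₂ q.
  −0.68·log₂(0.16) = 1.79782
  −0.19·log₂(0.45) = 0.21888
  −0.02·log₂(0.11) = 0.06369
  −0.03·log₂(0.21) = 0.06755
  −0.08·log₂(0.07) = 0.30692
H(P,Q) = 2.4549 bits.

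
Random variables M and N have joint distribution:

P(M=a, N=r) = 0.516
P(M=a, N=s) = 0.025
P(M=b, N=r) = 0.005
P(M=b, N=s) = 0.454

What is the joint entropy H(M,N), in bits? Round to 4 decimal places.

H(M,N) = −Σ p(x,y)·log₂ p(x,y) over all 4 cells.
  cell (a,r): −0.516·log₂0.516 = 0.49255
  cell (a,s): −0.025·log₂0.025 = 0.13305
  cell (b,r): −0.005·log₂0.005 = 0.03822
  cell (b,s): −0.454·log₂0.454 = 0.51721
Sum = 1.1810 bits.

1.1810 bits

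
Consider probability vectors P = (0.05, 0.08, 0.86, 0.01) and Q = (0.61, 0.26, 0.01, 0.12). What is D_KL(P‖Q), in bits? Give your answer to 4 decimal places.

D(P‖Q) = Σ p·log₂(p/q).
  0.05·log₂(0.05/0.61) = -0.18044
  0.08·log₂(0.08/0.26) = -0.13604
  0.86·log₂(0.86/0.01) = 5.52659
  0.01·log₂(0.01/0.12) = -0.03585
D(P‖Q) = 5.1743 bits.

5.1743 bits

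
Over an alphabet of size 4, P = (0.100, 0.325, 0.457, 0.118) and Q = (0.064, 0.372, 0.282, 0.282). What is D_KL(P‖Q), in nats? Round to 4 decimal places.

0.1186 nats

D(P‖Q) = Σ p·ln(p/q).
  0.100·ln(0.100/0.064) = 0.04463
  0.325·ln(0.325/0.372) = -0.04390
  0.457·ln(0.457/0.282) = 0.22063
  0.118·ln(0.118/0.282) = -0.10280
D(P‖Q) = 0.1186 nats.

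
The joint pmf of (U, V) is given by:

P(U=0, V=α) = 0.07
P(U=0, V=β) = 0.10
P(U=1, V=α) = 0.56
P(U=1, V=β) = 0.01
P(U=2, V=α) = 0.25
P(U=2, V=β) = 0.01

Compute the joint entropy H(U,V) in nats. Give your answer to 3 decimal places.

1.180 nats

H(U,V) = −Σ p(x,y)·ln p(x,y) over all 6 cells.
  cell (0,α): −0.07·ln0.07 = 0.1861
  cell (0,β): −0.10·ln0.10 = 0.2303
  cell (1,α): −0.56·ln0.56 = 0.3247
  cell (1,β): −0.01·ln0.01 = 0.0461
  cell (2,α): −0.25·ln0.25 = 0.3466
  cell (2,β): −0.01·ln0.01 = 0.0461
Sum = 1.180 nats.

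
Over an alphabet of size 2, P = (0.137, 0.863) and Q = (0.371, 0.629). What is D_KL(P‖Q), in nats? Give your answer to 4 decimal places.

0.1365 nats

D(P‖Q) = Σ p·ln(p/q).
  0.137·ln(0.137/0.371) = -0.13648
  0.863·ln(0.863/0.629) = 0.27295
D(P‖Q) = 0.1365 nats.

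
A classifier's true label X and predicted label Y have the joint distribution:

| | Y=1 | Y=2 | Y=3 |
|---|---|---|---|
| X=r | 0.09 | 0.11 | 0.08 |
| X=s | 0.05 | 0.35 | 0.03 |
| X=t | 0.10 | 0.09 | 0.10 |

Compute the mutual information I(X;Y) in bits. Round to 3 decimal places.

Marginals: p(X) = (0.2800, 0.4300, 0.2900), p(Y) = (0.2400, 0.5500, 0.2100).
I(X;Y) = H(X) + H(Y) − H(X,Y).
H(X) = 1.5557, H(Y) = 1.4413, H(X,Y) = 2.8295.
I(X;Y) = 1.5557 + 1.4413 − 2.8295 = 0.168 bits.

0.168 bits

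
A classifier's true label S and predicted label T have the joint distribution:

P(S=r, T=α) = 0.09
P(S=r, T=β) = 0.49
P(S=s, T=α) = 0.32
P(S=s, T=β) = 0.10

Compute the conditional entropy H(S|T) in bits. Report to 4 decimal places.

0.6987 bits

Chain rule: H(S|T) = H(S,T) − H(T).
Marginals: p(S) = (0.5800, 0.4200), p(T) = (0.4100, 0.5900).
H(S,T) = 1.6752 bits; H(T) = 0.9765 bits.
H(S|T) = 1.6752 − 0.9765 = 0.6987 bits.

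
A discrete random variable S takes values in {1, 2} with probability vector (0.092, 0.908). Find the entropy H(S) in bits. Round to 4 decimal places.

0.4431 bits

H(S) = −Σ p·log₂ p.
  −(0.092)·log₂(0.092) = 0.31668
  −(0.908)·log₂(0.908) = 0.12643
Sum: 0.31668 + 0.12643 = 0.4431 bits.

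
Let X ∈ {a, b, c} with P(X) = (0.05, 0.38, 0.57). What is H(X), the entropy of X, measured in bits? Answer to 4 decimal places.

1.2088 bits

H(X) = −Σ p·log₂ p.
  −(0.05)·log₂(0.05) = 0.21610
  −(0.38)·log₂(0.38) = 0.53045
  −(0.57)·log₂(0.57) = 0.46225
Sum: 0.21610 + 0.53045 + 0.46225 = 1.2088 bits.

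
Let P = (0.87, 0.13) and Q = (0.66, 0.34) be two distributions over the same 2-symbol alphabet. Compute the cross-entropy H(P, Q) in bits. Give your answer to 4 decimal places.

H(P,Q) = −Σ p·log₂ q.
  −0.87·log₂(0.66) = 0.52153
  −0.13·log₂(0.34) = 0.20233
H(P,Q) = 0.7239 bits.

0.7239 bits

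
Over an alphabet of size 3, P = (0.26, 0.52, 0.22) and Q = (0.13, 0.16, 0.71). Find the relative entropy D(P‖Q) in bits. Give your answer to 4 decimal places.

0.7724 bits

D(P‖Q) = Σ p·log₂(p/q).
  0.26·log₂(0.26/0.13) = 0.26000
  0.52·log₂(0.52/0.16) = 0.88423
  0.22·log₂(0.22/0.71) = -0.37187
D(P‖Q) = 0.7724 bits.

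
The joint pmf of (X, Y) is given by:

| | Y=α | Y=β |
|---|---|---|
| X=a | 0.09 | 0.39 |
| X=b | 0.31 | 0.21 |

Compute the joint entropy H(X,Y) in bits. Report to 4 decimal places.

H(X,Y) = −Σ p(x,y)·log₂ p(x,y) over all 4 cells.
  cell (a,α): −0.09·log₂0.09 = 0.31265
  cell (a,β): −0.39·log₂0.39 = 0.52980
  cell (b,α): −0.31·log₂0.31 = 0.52379
  cell (b,β): −0.21·log₂0.21 = 0.47282
Sum = 1.8391 bits.

1.8391 bits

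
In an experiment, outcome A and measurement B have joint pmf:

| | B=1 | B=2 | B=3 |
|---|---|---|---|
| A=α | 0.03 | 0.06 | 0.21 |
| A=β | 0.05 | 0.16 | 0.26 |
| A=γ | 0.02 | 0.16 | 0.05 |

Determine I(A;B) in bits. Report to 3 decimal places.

Marginals: p(A) = (0.3000, 0.4700, 0.2300), p(B) = (0.1000, 0.3800, 0.5200).
I(A;B) = H(A) + H(B) − H(A,B).
H(A) = 1.5207, H(B) = 1.3532, H(A,B) = 2.7645.
I(A;B) = 1.5207 + 1.3532 − 2.7645 = 0.109 bits.

0.109 bits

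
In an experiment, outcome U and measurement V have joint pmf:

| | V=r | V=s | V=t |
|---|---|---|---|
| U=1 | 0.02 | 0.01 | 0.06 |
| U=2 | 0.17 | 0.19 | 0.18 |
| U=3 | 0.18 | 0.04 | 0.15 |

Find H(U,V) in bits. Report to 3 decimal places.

2.800 bits

H(U,V) = −Σ p(x,y)·log₂ p(x,y) over all 9 cells.
  cell (1,r): −0.02·log₂0.02 = 0.1129
  cell (1,s): −0.01·log₂0.01 = 0.0664
  cell (1,t): −0.06·log₂0.06 = 0.2435
  cell (2,r): −0.17·log₂0.17 = 0.4346
  cell (2,s): −0.19·log₂0.19 = 0.4552
  cell (2,t): −0.18·log₂0.18 = 0.4453
  cell (3,r): −0.18·log₂0.18 = 0.4453
  cell (3,s): −0.04·log₂0.04 = 0.1858
  cell (3,t): −0.15·log₂0.15 = 0.4105
Sum = 2.800 bits.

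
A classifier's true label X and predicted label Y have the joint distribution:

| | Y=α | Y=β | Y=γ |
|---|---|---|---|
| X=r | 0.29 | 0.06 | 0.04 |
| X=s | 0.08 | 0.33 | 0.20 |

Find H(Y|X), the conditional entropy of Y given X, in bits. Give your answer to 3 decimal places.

Marginals: p(X) = (0.3900, 0.6100), p(Y) = (0.3700, 0.3900, 0.2400).
H(Y|X) = Σ p(X) · H(Y|X=·).
  X=r: p=0.3900, H(Y|X=r) = 1.0702
  X=s: p=0.6100, H(Y|X=s) = 1.3913
Weighted sum = 1.266 bits.

1.266 bits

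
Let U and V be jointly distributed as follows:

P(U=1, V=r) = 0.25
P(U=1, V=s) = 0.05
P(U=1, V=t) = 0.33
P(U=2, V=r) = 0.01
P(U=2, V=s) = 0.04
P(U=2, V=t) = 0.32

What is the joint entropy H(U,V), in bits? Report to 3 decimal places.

H(U,V) = −Σ p(x,y)·log₂ p(x,y) over all 6 cells.
  cell (1,r): −0.25·log₂0.25 = 0.5000
  cell (1,s): −0.05·log₂0.05 = 0.2161
  cell (1,t): −0.33·log₂0.33 = 0.5278
  cell (2,r): −0.01·log₂0.01 = 0.0664
  cell (2,s): −0.04·log₂0.04 = 0.1858
  cell (2,t): −0.32·log₂0.32 = 0.5260
Sum = 2.022 bits.

2.022 bits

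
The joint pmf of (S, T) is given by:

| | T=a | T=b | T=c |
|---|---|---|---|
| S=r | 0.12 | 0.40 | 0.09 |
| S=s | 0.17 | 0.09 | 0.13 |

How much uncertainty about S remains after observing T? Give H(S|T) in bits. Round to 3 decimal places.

0.836 bits

Chain rule: H(S|T) = H(S,T) − H(T).
Marginals: p(S) = (0.6100, 0.3900), p(T) = (0.2900, 0.4900, 0.2200).
H(S,T) = 2.3384 bits; H(T) = 1.5028 bits.
H(S|T) = 2.3384 − 1.5028 = 0.836 bits.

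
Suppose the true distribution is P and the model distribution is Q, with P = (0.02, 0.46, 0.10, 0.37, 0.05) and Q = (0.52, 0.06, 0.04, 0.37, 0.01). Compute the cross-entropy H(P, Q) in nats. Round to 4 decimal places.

2.2273 nats

H(P,Q) = −Σ p·ln q.
  −0.02·ln(0.52) = 0.01308
  −0.46·ln(0.06) = 1.29417
  −0.10·ln(0.04) = 0.32189
  −0.37·ln(0.37) = 0.36787
  −0.05·ln(0.01) = 0.23026
H(P,Q) = 2.2273 nats.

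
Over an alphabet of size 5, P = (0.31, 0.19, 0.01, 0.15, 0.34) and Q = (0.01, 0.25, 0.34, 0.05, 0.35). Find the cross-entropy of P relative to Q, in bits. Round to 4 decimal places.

3.6184 bits

H(P,Q) = −Σ p·log₂ q.
  −0.31·log₂(0.01) = 2.05960
  −0.19·log₂(0.25) = 0.38000
  −0.01·log₂(0.34) = 0.01556
  −0.15·log₂(0.05) = 0.64829
  −0.34·log₂(0.35) = 0.51495
H(P,Q) = 3.6184 bits.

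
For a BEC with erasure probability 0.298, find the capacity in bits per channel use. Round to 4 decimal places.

0.7020 bits

Binary erasure channel: capacity C = 1 − ε.
C = 1 − 0.298 = 0.7020 bits per channel use.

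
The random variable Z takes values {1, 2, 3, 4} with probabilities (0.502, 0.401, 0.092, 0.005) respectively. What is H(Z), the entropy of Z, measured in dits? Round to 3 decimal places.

0.416 dits

H(Z) = −Σ p·log₁₀ p.
  −(0.502)·log₁₀(0.502) = 0.1502
  −(0.401)·log₁₀(0.401) = 0.1591
  −(0.092)·log₁₀(0.092) = 0.0953
  −(0.005)·log₁₀(0.005) = 0.0115
Sum: 0.1502 + 0.1591 + 0.0953 + 0.0115 = 0.416 dits.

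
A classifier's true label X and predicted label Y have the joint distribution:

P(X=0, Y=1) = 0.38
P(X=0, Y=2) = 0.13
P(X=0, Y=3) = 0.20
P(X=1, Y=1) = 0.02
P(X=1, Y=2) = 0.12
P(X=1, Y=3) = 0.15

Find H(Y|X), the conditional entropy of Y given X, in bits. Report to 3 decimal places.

1.399 bits

Chain rule: H(Y|X) = H(X,Y) − H(X).
Marginals: p(X) = (0.7100, 0.2900), p(Y) = (0.4000, 0.2500, 0.3500).
H(X,Y) = 2.2680 bits; H(X) = 0.8687 bits.
H(Y|X) = 2.2680 − 0.8687 = 1.399 bits.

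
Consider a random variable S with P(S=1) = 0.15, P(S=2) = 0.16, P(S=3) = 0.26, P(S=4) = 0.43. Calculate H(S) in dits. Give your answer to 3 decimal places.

0.561 dits

H(S) = −Σ p·log₁₀ p.
  −(0.15)·log₁₀(0.15) = 0.1236
  −(0.16)·log₁₀(0.16) = 0.1273
  −(0.26)·log₁₀(0.26) = 0.1521
  −(0.43)·log₁₀(0.43) = 0.1576
Sum: 0.1236 + 0.1273 + 0.1521 + 0.1576 = 0.561 dits.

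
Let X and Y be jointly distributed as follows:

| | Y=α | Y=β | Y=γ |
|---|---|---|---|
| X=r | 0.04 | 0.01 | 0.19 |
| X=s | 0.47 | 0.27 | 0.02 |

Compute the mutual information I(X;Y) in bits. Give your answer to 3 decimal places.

0.435 bits

Marginals: p(X) = (0.2400, 0.7600), p(Y) = (0.5100, 0.2800, 0.2100).
I(X;Y) = H(X) + H(Y) − H(X,Y).
H(X) = 0.7950, H(Y) = 1.4825, H(X,Y) = 1.8423.
I(X;Y) = 0.7950 + 1.4825 − 1.8423 = 0.435 bits.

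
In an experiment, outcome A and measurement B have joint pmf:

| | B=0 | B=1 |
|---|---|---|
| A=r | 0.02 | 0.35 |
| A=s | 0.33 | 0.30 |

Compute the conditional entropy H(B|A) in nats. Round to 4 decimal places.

Marginals: p(A) = (0.3700, 0.6300), p(B) = (0.3500, 0.6500).
H(B|A) = Σ p(A) · H(B|A=·).
  A=r: p=0.3700, H(B|A=r) = 0.2103
  A=s: p=0.6300, H(B|A=s) = 0.6920
Weighted sum = 0.5138 nats.

0.5138 nats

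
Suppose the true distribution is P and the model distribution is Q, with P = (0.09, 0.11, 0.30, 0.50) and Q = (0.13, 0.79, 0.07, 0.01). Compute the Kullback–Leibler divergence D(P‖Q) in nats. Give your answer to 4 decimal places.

2.1426 nats

D(P‖Q) = Σ p·ln(p/q).
  0.09·ln(0.09/0.13) = -0.03310
  0.11·ln(0.11/0.79) = -0.21687
  0.30·ln(0.30/0.07) = 0.43659
  0.50·ln(0.50/0.01) = 1.95601
D(P‖Q) = 2.1426 nats.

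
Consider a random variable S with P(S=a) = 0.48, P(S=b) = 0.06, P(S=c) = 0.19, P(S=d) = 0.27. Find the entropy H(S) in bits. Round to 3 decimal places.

1.717 bits

H(S) = −Σ p·log₂ p.
  −(0.48)·log₂(0.48) = 0.5083
  −(0.06)·log₂(0.06) = 0.2435
  −(0.19)·log₂(0.19) = 0.4552
  −(0.27)·log₂(0.27) = 0.5100
Sum: 0.5083 + 0.2435 + 0.4552 + 0.5100 = 1.717 bits.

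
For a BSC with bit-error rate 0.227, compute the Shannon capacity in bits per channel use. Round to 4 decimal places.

Binary symmetric channel: C = 1 − h₂(ε) where h₂ is the binary entropy function.
h₂(0.227) = −0.227·log₂0.227 − 0.773·log₂0.773 = 0.7727.
C = 1 − 0.7727 = 0.2273 bits per channel use.

0.2273 bits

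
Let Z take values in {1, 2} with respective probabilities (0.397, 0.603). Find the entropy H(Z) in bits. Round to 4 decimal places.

0.9692 bits

H(Z) = −Σ p·log₂ p.
  −(0.397)·log₂(0.397) = 0.52912
  −(0.603)·log₂(0.603) = 0.44005
Sum: 0.52912 + 0.44005 = 0.9692 bits.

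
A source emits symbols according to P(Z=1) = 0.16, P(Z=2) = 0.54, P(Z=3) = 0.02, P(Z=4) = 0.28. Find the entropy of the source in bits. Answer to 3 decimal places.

1.530 bits

H(Z) = −Σ p·log₂ p.
  −(0.16)·log₂(0.16) = 0.4230
  −(0.54)·log₂(0.54) = 0.4800
  −(0.02)·log₂(0.02) = 0.1129
  −(0.28)·log₂(0.28) = 0.5142
Sum: 0.4230 + 0.4800 + 0.1129 + 0.5142 = 1.530 bits.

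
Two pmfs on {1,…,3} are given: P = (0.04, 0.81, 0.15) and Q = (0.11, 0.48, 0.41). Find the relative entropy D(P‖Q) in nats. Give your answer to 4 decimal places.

0.2325 nats

D(P‖Q) = Σ p·ln(p/q).
  0.04·ln(0.04/0.11) = -0.04046
  0.81·ln(0.81/0.48) = 0.42383
  0.15·ln(0.15/0.41) = -0.15083
D(P‖Q) = 0.2325 nats.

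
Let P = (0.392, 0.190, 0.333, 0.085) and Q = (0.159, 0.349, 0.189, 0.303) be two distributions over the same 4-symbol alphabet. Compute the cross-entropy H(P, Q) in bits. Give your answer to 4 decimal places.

2.2753 bits

H(P,Q) = −Σ p·log₂ q.
  −0.392·log₂(0.159) = 1.03994
  −0.190·log₂(0.349) = 0.28855
  −0.333·log₂(0.189) = 0.80038
  −0.085·log₂(0.303) = 0.14642
H(P,Q) = 2.2753 bits.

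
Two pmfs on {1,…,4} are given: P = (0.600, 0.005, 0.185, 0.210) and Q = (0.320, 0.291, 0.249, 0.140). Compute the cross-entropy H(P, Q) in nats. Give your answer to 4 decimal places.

H(P,Q) = −Σ p·ln q.
  −0.600·ln(0.320) = 0.68366
  −0.005·ln(0.291) = 0.00617
  −0.185·ln(0.249) = 0.25721
  −0.210·ln(0.140) = 0.41288
H(P,Q) = 1.3599 nats.

1.3599 nats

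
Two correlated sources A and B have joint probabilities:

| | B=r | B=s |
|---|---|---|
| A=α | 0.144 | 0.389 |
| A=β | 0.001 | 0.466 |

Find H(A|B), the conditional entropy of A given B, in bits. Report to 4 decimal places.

0.8586 bits

Chain rule: H(A|B) = H(A,B) − H(B).
Marginals: p(A) = (0.5330, 0.4670), p(B) = (0.1450, 0.8550).
H(A,B) = 1.4558 bits; H(B) = 0.5972 bits.
H(A|B) = 1.4558 − 0.5972 = 0.8586 bits.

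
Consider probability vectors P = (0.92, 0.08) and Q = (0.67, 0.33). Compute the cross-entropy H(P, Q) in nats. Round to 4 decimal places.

0.4571 nats

H(P,Q) = −Σ p·ln q.
  −0.92·ln(0.67) = 0.36844
  −0.08·ln(0.33) = 0.08869
H(P,Q) = 0.4571 nats.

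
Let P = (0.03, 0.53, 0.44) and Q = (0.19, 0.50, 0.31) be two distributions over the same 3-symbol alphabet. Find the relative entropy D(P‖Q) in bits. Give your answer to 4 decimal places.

0.1870 bits

D(P‖Q) = Σ p·log₂(p/q).
  0.03·log₂(0.03/0.19) = -0.07989
  0.53·log₂(0.53/0.50) = 0.04455
  0.44·log₂(0.44/0.31) = 0.22230
D(P‖Q) = 0.1870 bits.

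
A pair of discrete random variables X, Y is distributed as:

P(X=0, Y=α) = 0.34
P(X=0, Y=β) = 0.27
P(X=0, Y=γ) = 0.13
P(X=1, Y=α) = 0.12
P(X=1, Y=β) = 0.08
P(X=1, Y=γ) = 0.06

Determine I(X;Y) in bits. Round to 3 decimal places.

Marginals: p(X) = (0.7400, 0.2600), p(Y) = (0.4600, 0.3500, 0.1900).
I(X;Y) = Σ p(x,y)·log₂[p(x,y)/(p(x)p(y))].
  (0,α): 0.34·log₂(0.9988) = -0.0006
  (0,β): 0.27·log₂(1.0425) = 0.0162
  (0,γ): 0.13·log₂(0.9246) = -0.0147
  (1,α): 0.12·log₂(1.0033) = 0.0006
  (1,β): 0.08·log₂(0.8791) = -0.0149
  (1,γ): 0.06·log₂(1.2146) = 0.0168
Sum = 0.003 bits.

0.003 bits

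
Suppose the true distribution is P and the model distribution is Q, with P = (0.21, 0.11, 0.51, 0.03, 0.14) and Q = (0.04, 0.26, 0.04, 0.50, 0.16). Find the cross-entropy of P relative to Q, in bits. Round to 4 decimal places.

H(P,Q) = −Σ p·log₂ q.
  −0.21·log₂(0.04) = 0.97521
  −0.11·log₂(0.26) = 0.21378
  −0.51·log₂(0.04) = 2.36837
  −0.03·log₂(0.50) = 0.03000
  −0.14·log₂(0.16) = 0.37014
H(P,Q) = 3.9575 bits.

3.9575 bits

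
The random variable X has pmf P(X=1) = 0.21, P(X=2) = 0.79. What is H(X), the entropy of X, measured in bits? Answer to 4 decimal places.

0.7415 bits

H(X) = −Σ p·log₂ p.
  −(0.21)·log₂(0.21) = 0.47282
  −(0.79)·log₂(0.79) = 0.26866
Sum: 0.47282 + 0.26866 = 0.7415 bits.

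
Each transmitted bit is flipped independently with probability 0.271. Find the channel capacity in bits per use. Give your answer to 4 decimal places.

Binary symmetric channel: C = 1 − h₂(ε) where h₂ is the binary entropy function.
h₂(0.271) = −0.271·log₂0.271 − 0.729·log₂0.729 = 0.8429.
C = 1 − 0.8429 = 0.1571 bits per channel use.

0.1571 bits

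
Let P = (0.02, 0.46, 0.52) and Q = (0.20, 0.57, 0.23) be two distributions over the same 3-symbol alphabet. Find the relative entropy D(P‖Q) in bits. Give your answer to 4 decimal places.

D(P‖Q) = Σ p·log₂(p/q).
  0.02·log₂(0.02/0.20) = -0.06644
  0.46·log₂(0.46/0.57) = -0.14229
  0.52·log₂(0.52/0.23) = 0.61198
D(P‖Q) = 0.4032 bits.

0.4032 bits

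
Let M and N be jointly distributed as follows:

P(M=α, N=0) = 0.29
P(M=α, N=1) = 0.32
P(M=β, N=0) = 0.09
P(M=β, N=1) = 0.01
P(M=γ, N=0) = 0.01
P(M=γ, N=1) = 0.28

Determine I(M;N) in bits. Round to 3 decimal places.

Marginals: p(M) = (0.6100, 0.1000, 0.2900), p(N) = (0.3900, 0.6100).
I(M;N) = Σ p(x,y)·log₂[p(x,y)/(p(x)p(y))].
  (α,0): 0.29·log₂(1.2190) = 0.0829
  (α,1): 0.32·log₂(0.8600) = -0.0696
  (β,0): 0.09·log₂(2.3077) = 0.1086
  (β,1): 0.01·log₂(0.1639) = -0.0261
  (γ,0): 0.01·log₂(0.0884) = -0.0350
  (γ,1): 0.28·log₂(1.5828) = 0.1855
Sum = 0.246 bits.

0.246 bits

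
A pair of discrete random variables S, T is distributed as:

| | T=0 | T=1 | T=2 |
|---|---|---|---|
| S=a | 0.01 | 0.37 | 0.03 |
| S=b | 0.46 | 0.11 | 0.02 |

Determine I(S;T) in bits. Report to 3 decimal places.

0.485 bits

Marginals: p(S) = (0.4100, 0.5900), p(T) = (0.4700, 0.4800, 0.0500).
I(S;T) = Σ p(x,y)·log₂[p(x,y)/(p(x)p(y))].
  (a,0): 0.01·log₂(0.0519) = -0.0427
  (a,1): 0.37·log₂(1.8801) = 0.3370
  (a,2): 0.03·log₂(1.4634) = 0.0165
  (b,0): 0.46·log₂(1.6589) = 0.3359
  (b,1): 0.11·log₂(0.3884) = -0.1501
  (b,2): 0.02·log₂(0.6780) = -0.0112
Sum = 0.485 bits.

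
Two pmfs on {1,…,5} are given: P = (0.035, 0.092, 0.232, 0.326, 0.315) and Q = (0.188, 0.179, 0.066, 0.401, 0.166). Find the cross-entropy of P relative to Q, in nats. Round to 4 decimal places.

H(P,Q) = −Σ p·ln q.
  −0.035·ln(0.188) = 0.05850
  −0.092·ln(0.179) = 0.15827
  −0.232·ln(0.066) = 0.63060
  −0.326·ln(0.401) = 0.29790
  −0.315·ln(0.166) = 0.56567
H(P,Q) = 1.7109 nats.

1.7109 nats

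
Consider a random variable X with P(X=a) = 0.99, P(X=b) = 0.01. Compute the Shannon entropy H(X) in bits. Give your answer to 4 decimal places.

H(X) = −Σ p·log₂ p.
  −(0.99)·log₂(0.99) = 0.01435
  −(0.01)·log₂(0.01) = 0.06644
Sum: 0.01435 + 0.06644 = 0.0808 bits.

0.0808 bits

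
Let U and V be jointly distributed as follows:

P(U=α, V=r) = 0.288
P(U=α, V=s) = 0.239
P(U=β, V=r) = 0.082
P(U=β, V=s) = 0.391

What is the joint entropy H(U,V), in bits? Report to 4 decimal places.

1.8363 bits

H(U,V) = −Σ p(x,y)·log₂ p(x,y) over all 4 cells.
  cell (α,r): −0.288·log₂0.288 = 0.51721
  cell (α,s): −0.239·log₂0.239 = 0.49352
  cell (β,r): −0.082·log₂0.082 = 0.29588
  cell (β,s): −0.391·log₂0.391 = 0.52971
Sum = 1.8363 bits.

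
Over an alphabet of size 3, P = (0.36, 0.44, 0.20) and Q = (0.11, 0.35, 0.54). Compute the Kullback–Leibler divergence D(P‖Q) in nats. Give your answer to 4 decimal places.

D(P‖Q) = Σ p·ln(p/q).
  0.36·ln(0.36/0.11) = 0.42682
  0.44·ln(0.44/0.35) = 0.10069
  0.20·ln(0.20/0.54) = -0.19865
D(P‖Q) = 0.3289 nats.

0.3289 nats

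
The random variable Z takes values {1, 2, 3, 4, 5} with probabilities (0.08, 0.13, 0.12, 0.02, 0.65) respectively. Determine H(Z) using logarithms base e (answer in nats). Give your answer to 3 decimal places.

H(Z) = −Σ p·ln p.
  −(0.08)·ln(0.08) = 0.2021
  −(0.13)·ln(0.13) = 0.2652
  −(0.12)·ln(0.12) = 0.2544
  −(0.02)·ln(0.02) = 0.0782
  −(0.65)·ln(0.65) = 0.2800
Sum: 0.2021 + 0.2652 + 0.2544 + 0.0782 + 0.2800 = 1.080 nats.

1.080 nats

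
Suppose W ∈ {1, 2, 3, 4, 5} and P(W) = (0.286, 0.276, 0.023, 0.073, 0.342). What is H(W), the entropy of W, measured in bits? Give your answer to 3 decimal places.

H(W) = −Σ p·log₂ p.
  −(0.286)·log₂(0.286) = 0.5165
  −(0.276)·log₂(0.276) = 0.5126
  −(0.023)·log₂(0.023) = 0.1252
  −(0.073)·log₂(0.073) = 0.2756
  −(0.342)·log₂(0.342) = 0.5294
Sum: 0.5165 + 0.5126 + 0.1252 + 0.2756 + 0.5294 = 1.959 bits.

1.959 bits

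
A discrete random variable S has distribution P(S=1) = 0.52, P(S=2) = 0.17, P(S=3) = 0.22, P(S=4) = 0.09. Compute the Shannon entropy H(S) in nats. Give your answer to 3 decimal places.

1.191 nats

H(S) = −Σ p·ln p.
  −(0.52)·ln(0.52) = 0.3400
  −(0.17)·ln(0.17) = 0.3012
  −(0.22)·ln(0.22) = 0.3331
  −(0.09)·ln(0.09) = 0.2167
Sum: 0.3400 + 0.3012 + 0.3331 + 0.2167 = 1.191 nats.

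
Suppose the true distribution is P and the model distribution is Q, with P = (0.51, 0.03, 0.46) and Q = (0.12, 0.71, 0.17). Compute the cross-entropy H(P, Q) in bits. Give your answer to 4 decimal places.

H(P,Q) = −Σ p·log₂ q.
  −0.51·log₂(0.12) = 1.56004
  −0.03·log₂(0.71) = 0.01482
  −0.46·log₂(0.17) = 1.17594
H(P,Q) = 2.7508 bits.

2.7508 bits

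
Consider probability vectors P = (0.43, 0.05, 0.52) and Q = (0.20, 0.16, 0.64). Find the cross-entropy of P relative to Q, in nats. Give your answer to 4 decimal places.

H(P,Q) = −Σ p·ln q.
  −0.43·ln(0.20) = 0.69206
  −0.05·ln(0.16) = 0.09163
  −0.52·ln(0.64) = 0.23207
H(P,Q) = 1.0158 nats.

1.0158 nats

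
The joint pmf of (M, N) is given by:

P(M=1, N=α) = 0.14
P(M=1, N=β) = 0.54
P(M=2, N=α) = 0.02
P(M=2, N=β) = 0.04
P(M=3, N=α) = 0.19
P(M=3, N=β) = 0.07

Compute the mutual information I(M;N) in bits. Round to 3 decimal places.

0.162 bits

Marginals: p(M) = (0.6800, 0.0600, 0.2600), p(N) = (0.3500, 0.6500).
I(M;N) = Σ p(x,y)·log₂[p(x,y)/(p(x)p(y))].
  (1,α): 0.14·log₂(0.5882) = -0.1072
  (1,β): 0.54·log₂(1.2217) = 0.1560
  (2,α): 0.02·log₂(0.9524) = -0.0014
  (2,β): 0.04·log₂(1.0256) = 0.0015
  (3,α): 0.19·log₂(2.0879) = 0.2018
  (3,β): 0.07·log₂(0.4142) = -0.0890
Sum = 0.162 bits.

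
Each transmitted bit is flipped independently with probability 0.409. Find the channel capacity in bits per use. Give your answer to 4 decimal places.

0.0240 bits

Binary symmetric channel: C = 1 − h₂(ε) where h₂ is the binary entropy function.
h₂(0.409) = −0.409·log₂0.409 − 0.591·log₂0.591 = 0.9760.
C = 1 − 0.9760 = 0.0240 bits per channel use.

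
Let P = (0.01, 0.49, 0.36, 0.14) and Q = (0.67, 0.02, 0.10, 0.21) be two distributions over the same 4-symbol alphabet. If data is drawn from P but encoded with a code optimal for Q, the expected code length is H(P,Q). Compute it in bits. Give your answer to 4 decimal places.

4.2824 bits

H(P,Q) = −Σ p·log₂ q.
  −0.01·log₂(0.67) = 0.00578
  −0.49·log₂(0.02) = 2.76549
  −0.36·log₂(0.10) = 1.19589
  −0.14·log₂(0.21) = 0.31522
H(P,Q) = 4.2824 bits.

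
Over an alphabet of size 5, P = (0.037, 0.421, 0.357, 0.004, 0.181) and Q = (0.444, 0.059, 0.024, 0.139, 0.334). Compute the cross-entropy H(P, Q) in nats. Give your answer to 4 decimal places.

H(P,Q) = −Σ p·ln q.
  −0.037·ln(0.444) = 0.03004
  −0.421·ln(0.059) = 1.19152
  −0.357·ln(0.024) = 1.33150
  −0.004·ln(0.139) = 0.00789
  −0.181·ln(0.334) = 0.19849
H(P,Q) = 2.7594 nats.

2.7594 nats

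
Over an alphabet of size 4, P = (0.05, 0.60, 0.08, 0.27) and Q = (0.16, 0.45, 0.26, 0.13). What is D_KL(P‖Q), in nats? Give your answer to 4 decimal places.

0.2175 nats

D(P‖Q) = Σ p·ln(p/q).
  0.05·ln(0.05/0.16) = -0.05816
  0.60·ln(0.60/0.45) = 0.17261
  0.08·ln(0.08/0.26) = -0.09429
  0.27·ln(0.27/0.13) = 0.19734
D(P‖Q) = 0.2175 nats.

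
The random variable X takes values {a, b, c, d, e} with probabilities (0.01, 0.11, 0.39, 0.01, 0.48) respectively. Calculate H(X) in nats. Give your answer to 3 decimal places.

H(X) = −Σ p·ln p.
  −(0.01)·ln(0.01) = 0.0461
  −(0.11)·ln(0.11) = 0.2428
  −(0.39)·ln(0.39) = 0.3672
  −(0.01)·ln(0.01) = 0.0461
  −(0.48)·ln(0.48) = 0.3523
Sum: 0.0461 + 0.2428 + 0.3672 + 0.0461 + 0.3523 = 1.054 nats.

1.054 nats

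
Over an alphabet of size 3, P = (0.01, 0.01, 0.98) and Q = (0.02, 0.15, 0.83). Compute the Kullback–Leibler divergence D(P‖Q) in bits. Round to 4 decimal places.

D(P‖Q) = Σ p·log₂(p/q).
  0.01·log₂(0.01/0.02) = -0.01000
  0.01·log₂(0.01/0.15) = -0.03907
  0.98·log₂(0.98/0.83) = 0.23488
D(P‖Q) = 0.1858 bits.

0.1858 bits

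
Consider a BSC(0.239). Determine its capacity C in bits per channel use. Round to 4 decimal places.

Binary symmetric channel: C = 1 − h₂(ε) where h₂ is the binary entropy function.
h₂(0.239) = −0.239·log₂0.239 − 0.761·log₂0.761 = 0.7934.
C = 1 − 0.7934 = 0.2066 bits per channel use.

0.2066 bits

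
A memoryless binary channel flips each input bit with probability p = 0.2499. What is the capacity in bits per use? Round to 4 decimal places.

0.1889 bits

Binary symmetric channel: C = 1 − h₂(ε) where h₂ is the binary entropy function.
h₂(0.2499) = −0.2499·log₂0.2499 − 0.7501·log₂0.7501 = 0.8111.
C = 1 − 0.8111 = 0.1889 bits per channel use.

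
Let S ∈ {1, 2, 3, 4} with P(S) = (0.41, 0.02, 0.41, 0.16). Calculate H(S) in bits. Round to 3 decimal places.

1.591 bits

H(S) = −Σ p·log₂ p.
  −(0.41)·log₂(0.41) = 0.5274
  −(0.02)·log₂(0.02) = 0.1129
  −(0.41)·log₂(0.41) = 0.5274
  −(0.16)·log₂(0.16) = 0.4230
Sum: 0.5274 + 0.1129 + 0.5274 + 0.4230 = 1.591 bits.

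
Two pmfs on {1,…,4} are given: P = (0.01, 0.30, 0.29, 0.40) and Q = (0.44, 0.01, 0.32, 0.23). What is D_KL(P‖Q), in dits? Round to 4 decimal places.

D(P‖Q) = Σ p·log₁₀(p/q).
  0.01·log₁₀(0.01/0.44) = -0.01643
  0.30·log₁₀(0.30/0.01) = 0.44314
  0.29·log₁₀(0.29/0.32) = -0.01240
  0.40·log₁₀(0.40/0.23) = 0.09613
D(P‖Q) = 0.5104 dits.

0.5104 dits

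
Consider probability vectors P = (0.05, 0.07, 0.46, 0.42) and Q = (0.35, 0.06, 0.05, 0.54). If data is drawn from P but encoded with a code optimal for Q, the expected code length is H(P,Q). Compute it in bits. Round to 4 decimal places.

H(P,Q) = −Σ p·log₂ q.
  −0.05·log₂(0.35) = 0.07573
  −0.07·log₂(0.06) = 0.28412
  −0.46·log₂(0.05) = 1.98809
  −0.42·log₂(0.54) = 0.37337
H(P,Q) = 2.7213 bits.

2.7213 bits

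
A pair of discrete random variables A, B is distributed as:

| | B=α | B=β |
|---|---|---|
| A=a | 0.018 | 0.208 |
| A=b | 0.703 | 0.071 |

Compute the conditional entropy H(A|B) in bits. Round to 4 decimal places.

Marginals: p(A) = (0.2260, 0.7740), p(B) = (0.7210, 0.2790).
H(A|B) = Σ p(B) · H(A|B=·).
  B=α: p=0.7210, H(A|B=α) = 0.1685
  B=β: p=0.2790, H(A|B=β) = 0.8183
Weighted sum = 0.3498 bits.

0.3498 bits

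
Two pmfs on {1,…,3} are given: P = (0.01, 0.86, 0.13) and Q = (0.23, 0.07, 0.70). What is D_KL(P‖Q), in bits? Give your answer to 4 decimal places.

D(P‖Q) = Σ p·log₂(p/q).
  0.01·log₂(0.01/0.23) = -0.04524
  0.86·log₂(0.86/0.07) = 3.11226
  0.13·log₂(0.13/0.70) = -0.31575
D(P‖Q) = 2.7513 bits.

2.7513 bits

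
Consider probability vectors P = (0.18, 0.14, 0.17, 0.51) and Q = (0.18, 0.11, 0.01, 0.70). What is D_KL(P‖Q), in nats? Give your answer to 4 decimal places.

D(P‖Q) = Σ p·ln(p/q).
  0.18·ln(0.18/0.18) = 0.00000
  0.14·ln(0.14/0.11) = 0.03376
  0.17·ln(0.17/0.01) = 0.48165
  0.51·ln(0.51/0.70) = -0.16150
D(P‖Q) = 0.3539 nats.

0.3539 nats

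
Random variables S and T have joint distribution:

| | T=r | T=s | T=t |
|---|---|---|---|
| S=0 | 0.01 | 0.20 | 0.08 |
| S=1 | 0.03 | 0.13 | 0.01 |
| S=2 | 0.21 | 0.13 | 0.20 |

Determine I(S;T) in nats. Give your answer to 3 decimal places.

Marginals: p(S) = (0.2900, 0.1700, 0.5400), p(T) = (0.2500, 0.4600, 0.2900).
I(S;T) = Σ p(x,y)·ln[p(x,y)/(p(x)p(y))].
  (0,r): 0.01·ln(0.1379) = -0.0198
  (0,s): 0.20·ln(1.4993) = 0.0810
  (0,t): 0.08·ln(0.9512) = -0.0040
  (1,r): 0.03·ln(0.7059) = -0.0104
  (1,s): 0.13·ln(1.6624) = 0.0661
  (1,t): 0.01·ln(0.2028) = -0.0160
  (2,r): 0.21·ln(1.5556) = 0.0928
  (2,s): 0.13·ln(0.5233) = -0.0842
  (2,t): 0.20·ln(1.2771) = 0.0489
Sum = 0.154 nats.

0.154 nats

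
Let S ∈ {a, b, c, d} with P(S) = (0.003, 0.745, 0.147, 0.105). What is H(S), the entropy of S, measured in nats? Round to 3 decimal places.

0.755 nats

H(S) = −Σ p·ln p.
  −(0.003)·ln(0.003) = 0.0174
  −(0.745)·ln(0.745) = 0.2193
  −(0.147)·ln(0.147) = 0.2818
  −(0.105)·ln(0.105) = 0.2366
Sum: 0.0174 + 0.2193 + 0.2818 + 0.2366 = 0.755 nats.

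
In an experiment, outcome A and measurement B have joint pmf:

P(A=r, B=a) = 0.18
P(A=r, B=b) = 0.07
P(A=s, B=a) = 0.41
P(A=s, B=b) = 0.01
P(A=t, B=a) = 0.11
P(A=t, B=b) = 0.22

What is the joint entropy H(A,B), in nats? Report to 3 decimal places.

H(A,B) = −Σ p(x,y)·ln p(x,y) over all 6 cells.
  cell (r,a): −0.18·ln0.18 = 0.3087
  cell (r,b): −0.07·ln0.07 = 0.1861
  cell (s,a): −0.41·ln0.41 = 0.3656
  cell (s,b): −0.01·ln0.01 = 0.0461
  cell (t,a): −0.11·ln0.11 = 0.2428
  cell (t,b): −0.22·ln0.22 = 0.3331
Sum = 1.482 nats.

1.482 nats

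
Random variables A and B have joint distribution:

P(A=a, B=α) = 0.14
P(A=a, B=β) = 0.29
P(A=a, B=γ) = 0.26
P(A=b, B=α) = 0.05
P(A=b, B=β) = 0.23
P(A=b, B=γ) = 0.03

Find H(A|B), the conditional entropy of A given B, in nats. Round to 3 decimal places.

0.563 nats

Chain rule: H(A|B) = H(A,B) − H(B).
Marginals: p(A) = (0.6900, 0.3100), p(B) = (0.1900, 0.5200, 0.2900).
H(A,B) = 1.5775 nats; H(B) = 1.0146 nats.
H(A|B) = 1.5775 − 1.0146 = 0.563 nats.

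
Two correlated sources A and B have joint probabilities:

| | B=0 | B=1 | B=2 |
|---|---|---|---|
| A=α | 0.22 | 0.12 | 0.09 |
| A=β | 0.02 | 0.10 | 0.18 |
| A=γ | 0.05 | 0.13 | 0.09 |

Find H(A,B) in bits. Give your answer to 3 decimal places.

2.962 bits

H(A,B) = −Σ p(x,y)·log₂ p(x,y) over all 9 cells.
  cell (α,0): −0.22·log₂0.22 = 0.4806
  cell (α,1): −0.12·log₂0.12 = 0.3671
  cell (α,2): −0.09·log₂0.09 = 0.3127
  cell (β,0): −0.02·log₂0.02 = 0.1129
  cell (β,1): −0.10·log₂0.10 = 0.3322
  cell (β,2): −0.18·log₂0.18 = 0.4453
  cell (γ,0): −0.05·log₂0.05 = 0.2161
  cell (γ,1): −0.13·log₂0.13 = 0.3826
  cell (γ,2): −0.09·log₂0.09 = 0.3127
Sum = 2.962 bits.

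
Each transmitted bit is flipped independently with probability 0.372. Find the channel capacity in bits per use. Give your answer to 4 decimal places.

Binary symmetric channel: C = 1 − h₂(ε) where h₂ is the binary entropy function.
h₂(0.372) = −0.372·log₂0.372 − 0.628·log₂0.628 = 0.9522.
C = 1 − 0.9522 = 0.0478 bits per channel use.

0.0478 bits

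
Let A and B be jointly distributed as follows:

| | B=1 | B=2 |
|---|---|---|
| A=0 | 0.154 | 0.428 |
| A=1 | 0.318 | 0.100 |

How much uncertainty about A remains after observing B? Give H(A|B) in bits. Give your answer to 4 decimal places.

Marginals: p(A) = (0.5820, 0.4180), p(B) = (0.4720, 0.5280).
H(A|B) = Σ p(B) · H(A|B=·).
  B=1: p=0.4720, H(A|B=1) = 0.9111
  B=2: p=0.5280, H(A|B=2) = 0.7002
Weighted sum = 0.7997 bits.

0.7997 bits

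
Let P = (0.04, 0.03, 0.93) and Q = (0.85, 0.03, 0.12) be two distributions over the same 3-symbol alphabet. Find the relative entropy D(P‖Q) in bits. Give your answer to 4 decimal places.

D(P‖Q) = Σ p·log₂(p/q).
  0.04·log₂(0.04/0.85) = -0.17638
  0.03·log₂(0.03/0.03) = 0.00000
  0.93·log₂(0.93/0.12) = 2.74740
D(P‖Q) = 2.5710 bits.

2.5710 bits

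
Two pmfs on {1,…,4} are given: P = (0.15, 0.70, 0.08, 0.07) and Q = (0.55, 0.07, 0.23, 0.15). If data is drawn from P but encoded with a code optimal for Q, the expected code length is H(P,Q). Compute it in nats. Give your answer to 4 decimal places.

H(P,Q) = −Σ p·ln q.
  −0.15·ln(0.55) = 0.08968
  −0.70·ln(0.07) = 1.86148
  −0.08·ln(0.23) = 0.11757
  −0.07·ln(0.15) = 0.13280
H(P,Q) = 2.2015 nats.

2.2015 nats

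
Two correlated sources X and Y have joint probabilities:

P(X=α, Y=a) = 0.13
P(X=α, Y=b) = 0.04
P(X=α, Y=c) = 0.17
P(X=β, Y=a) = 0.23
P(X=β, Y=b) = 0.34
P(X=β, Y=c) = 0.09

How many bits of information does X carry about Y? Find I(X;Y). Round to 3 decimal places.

0.159 bits

Marginals: p(X) = (0.3400, 0.6600), p(Y) = (0.3600, 0.3800, 0.2600).
I(X;Y) = H(X) + H(Y) − H(X,Y).
H(X) = 0.9248, H(Y) = 1.5664, H(X,Y) = 2.3325.
I(X;Y) = 0.9248 + 1.5664 − 2.3325 = 0.159 bits.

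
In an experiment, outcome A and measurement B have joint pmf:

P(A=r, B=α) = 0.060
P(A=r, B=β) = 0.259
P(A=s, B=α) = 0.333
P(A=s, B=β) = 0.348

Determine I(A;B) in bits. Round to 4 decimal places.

Marginals: p(A) = (0.3190, 0.6810), p(B) = (0.3930, 0.6070).
I(A;B) = H(A) + H(B) − H(A,B).
H(A) = 0.9033, H(B) = 0.9667, H(A,B) = 1.8065.
I(A;B) = 0.9033 + 0.9667 − 1.8065 = 0.0635 bits.

0.0635 bits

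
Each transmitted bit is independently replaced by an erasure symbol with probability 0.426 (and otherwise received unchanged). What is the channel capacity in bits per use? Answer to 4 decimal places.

0.5740 bits

Binary erasure channel: capacity C = 1 − ε.
C = 1 − 0.426 = 0.5740 bits per channel use.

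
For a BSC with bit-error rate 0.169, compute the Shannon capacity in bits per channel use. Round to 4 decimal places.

0.3446 bits

Binary symmetric channel: C = 1 − h₂(ε) where h₂ is the binary entropy function.
h₂(0.169) = −0.169·log₂0.169 − 0.831·log₂0.831 = 0.6554.
C = 1 − 0.6554 = 0.3446 bits per channel use.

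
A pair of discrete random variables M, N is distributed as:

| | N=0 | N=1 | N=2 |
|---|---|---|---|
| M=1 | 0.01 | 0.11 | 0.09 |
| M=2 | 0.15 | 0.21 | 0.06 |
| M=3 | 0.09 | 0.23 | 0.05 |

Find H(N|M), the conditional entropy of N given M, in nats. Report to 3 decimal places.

Marginals: p(M) = (0.2100, 0.4200, 0.3700), p(N) = (0.2500, 0.5500, 0.2000).
H(N|M) = Σ p(M) · H(N|M=·).
  M=1: p=0.2100, H(N|M=1) = 0.8468
  M=2: p=0.4200, H(N|M=2) = 0.9923
  M=3: p=0.3700, H(N|M=3) = 0.9099
Weighted sum = 0.931 nats.

0.931 nats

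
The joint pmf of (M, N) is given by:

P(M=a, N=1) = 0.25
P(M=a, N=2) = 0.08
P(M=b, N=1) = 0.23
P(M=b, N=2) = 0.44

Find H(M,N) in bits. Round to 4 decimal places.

1.8003 bits

H(M,N) = −Σ p(x,y)·log₂ p(x,y) over all 4 cells.
  cell (a,1): −0.25·log₂0.25 = 0.50000
  cell (a,2): −0.08·log₂0.08 = 0.29151
  cell (b,1): −0.23·log₂0.23 = 0.48767
  cell (b,2): −0.44·log₂0.44 = 0.52115
Sum = 1.8003 bits.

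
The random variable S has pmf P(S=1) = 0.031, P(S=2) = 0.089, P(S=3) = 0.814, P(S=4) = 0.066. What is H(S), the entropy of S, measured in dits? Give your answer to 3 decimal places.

0.291 dits

H(S) = −Σ p·log₁₀ p.
  −(0.031)·log₁₀(0.031) = 0.0468
  −(0.089)·log₁₀(0.089) = 0.0935
  −(0.814)·log₁₀(0.814) = 0.0728
  −(0.066)·log₁₀(0.066) = 0.0779
Sum: 0.0468 + 0.0935 + 0.0728 + 0.0779 = 0.291 dits.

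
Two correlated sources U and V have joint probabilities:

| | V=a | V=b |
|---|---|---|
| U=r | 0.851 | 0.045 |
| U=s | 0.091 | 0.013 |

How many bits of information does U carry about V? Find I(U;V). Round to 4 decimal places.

Marginals: p(U) = (0.8960, 0.1040), p(V) = (0.9420, 0.0580).
I(U;V) = H(U) + H(V) − H(U,V).
H(U) = 0.4815, H(V) = 0.3195, H(U,V) = 0.7955.
I(U;V) = 0.4815 + 0.3195 − 0.7955 = 0.0055 bits.

0.0055 bits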